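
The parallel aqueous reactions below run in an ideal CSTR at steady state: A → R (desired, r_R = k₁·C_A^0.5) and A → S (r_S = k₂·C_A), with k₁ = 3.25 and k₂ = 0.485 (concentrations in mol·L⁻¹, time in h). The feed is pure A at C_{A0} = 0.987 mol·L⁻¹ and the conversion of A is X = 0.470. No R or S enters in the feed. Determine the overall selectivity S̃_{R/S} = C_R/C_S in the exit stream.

9.26

Exit C_A = C_{A0}(1−X) = 0.987×0.530 = 0.5231 mol·L⁻¹.
Rates in a CSTR are evaluated at the outlet concentration: r_R = 3.25×0.5231^0.5 = 2.351, r_S = 0.485×0.5231 = 0.2537.
Overall selectivity = C_R/C_S = r_Rτ/(r_Sτ) = r_R/r_S = 9.26.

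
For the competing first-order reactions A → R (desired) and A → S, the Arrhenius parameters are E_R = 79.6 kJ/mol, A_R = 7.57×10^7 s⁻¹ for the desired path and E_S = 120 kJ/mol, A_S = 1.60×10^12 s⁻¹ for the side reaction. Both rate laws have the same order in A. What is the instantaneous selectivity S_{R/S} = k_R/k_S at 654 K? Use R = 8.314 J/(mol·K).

0.0798

k_R/k_S = (A_R/A_S)·exp[−(E_R−E_S)/(RT)] = (A_R/A_S)·exp[(E_S−E_R)/(RT)].
(E_S−E_R)/(RT) = (120−79.6)×10³/(8.314×654) = 40400/5437 = 7.430.
k_R/k_S = (7.57×10^7/1.60×10^12)·exp(7.430) = 4.731×10^-5 × 1686 = 0.0798.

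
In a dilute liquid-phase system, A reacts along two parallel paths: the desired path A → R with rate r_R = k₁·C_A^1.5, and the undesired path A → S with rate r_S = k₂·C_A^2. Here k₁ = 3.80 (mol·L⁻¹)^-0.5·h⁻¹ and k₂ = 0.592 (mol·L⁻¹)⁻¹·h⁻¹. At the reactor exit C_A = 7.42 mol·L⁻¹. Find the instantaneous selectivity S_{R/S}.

2.36

S_{R/S} = r_R/r_S = (k₁·C_A^1.5)/(k₂·C_A^2) = (k₁/k₂)·C_A^-0.5.
= (3.80×7.420^1.5) / (0.592×7.420^2) = 76.80/32.59 = 2.36.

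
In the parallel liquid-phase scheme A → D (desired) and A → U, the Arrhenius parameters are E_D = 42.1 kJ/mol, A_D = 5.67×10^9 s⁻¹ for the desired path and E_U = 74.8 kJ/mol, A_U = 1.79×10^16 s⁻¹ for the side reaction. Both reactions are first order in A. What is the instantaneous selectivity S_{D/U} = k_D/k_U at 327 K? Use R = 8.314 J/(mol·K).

k_D/k_U = (A_D/A_U)·exp[−(E_D−E_U)/(RT)] = (A_D/A_U)·exp[(E_U−E_D)/(RT)].
(E_U−E_D)/(RT) = (74.8−42.1)×10³/(8.314×327) = 32700/2719 = 12.03.
k_D/k_U = (5.67×10^9/1.79×10^16)·exp(12.03) = 3.168×10^-7 × 1.674×10^5 = 0.0530.

0.0530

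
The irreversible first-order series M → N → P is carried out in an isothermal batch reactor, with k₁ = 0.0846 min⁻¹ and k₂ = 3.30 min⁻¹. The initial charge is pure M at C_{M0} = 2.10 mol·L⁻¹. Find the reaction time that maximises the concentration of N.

1.14 min

Setting dC_N/dt = 0 gives t_opt = ln(k₂/k₁)/(k₂−k₁).
= ln(3.30/0.0846)/(3.30−0.0846) = ln(39.01)/3.215 = 3.664/3.215 = 1.14 min.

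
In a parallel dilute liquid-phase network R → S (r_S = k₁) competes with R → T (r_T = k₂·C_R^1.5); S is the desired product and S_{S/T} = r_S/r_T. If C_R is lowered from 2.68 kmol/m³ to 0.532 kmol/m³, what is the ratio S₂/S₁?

S_{S/T} = (k₁/k₂)·C_R^-1.5, so S₂/S₁ = (C_{R,2}/C_{R,1})^-1.5.
= (0.532/2.68)^(-1.5) = (0.1985)^(-1.5) = 11.3.
Selectivity toward S rises as C_R falls — low-concentration operation is favoured.

11.3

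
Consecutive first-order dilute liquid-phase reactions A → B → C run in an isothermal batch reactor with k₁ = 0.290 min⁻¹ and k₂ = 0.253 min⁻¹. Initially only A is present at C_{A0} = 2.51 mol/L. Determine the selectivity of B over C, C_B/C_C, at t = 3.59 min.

The intermediate concentration in a first-order A→B→C sequence is C_B = k₁C_{A0}(e^(−k₁t) − e^(−k₂t))/(k₂−k₁).
e^(−k₁t) = e^(−0.290×3.59) = e^(−1.041) = 0.3531; e^(−k₂t) = e^(−0.9083) = 0.4032.
C_B = 0.290×2.51/(0.253−0.290) × (0.3531−0.4032) = (-19.67)×(-0.05016) = 0.9867 mol/L.
C_A = C_{A0}e^(−k₁t) = 0.8862 mol/L, so C_C = C_{A0}−C_A−C_B = 0.6371 mol/L; C_B/C_C = 1.55.

1.55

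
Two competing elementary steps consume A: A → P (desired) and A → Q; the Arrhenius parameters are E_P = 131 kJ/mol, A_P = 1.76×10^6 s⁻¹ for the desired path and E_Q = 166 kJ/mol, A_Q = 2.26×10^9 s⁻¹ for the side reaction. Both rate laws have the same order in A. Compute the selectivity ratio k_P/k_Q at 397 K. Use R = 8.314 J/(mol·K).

31.4

With equal orders, S_{P/Q} = k_P/k_Q = (A_P/A_Q)·exp[(E_Q−E_P)/(RT)].
(E_Q−E_P)/(RT) = (166−131)×10³/(8.314×397) = 35000/3301 = 10.60.
k_P/k_Q = (1.76×10^6/2.26×10^9)·exp(10.60) = 7.788×10^-4 × 40294 = 31.4.
Since E_P < E_Q, lowering the temperature improves selectivity toward P.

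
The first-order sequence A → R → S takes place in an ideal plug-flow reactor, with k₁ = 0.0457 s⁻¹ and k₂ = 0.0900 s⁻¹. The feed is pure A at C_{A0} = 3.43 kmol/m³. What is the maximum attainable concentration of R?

Evaluating C_R at τ_opt = ln(k₂/k₁)/(k₂−k₁) gives C_{R,max}/C_{A0} = (k₁/k₂)^[k₂/(k₂−k₁)].
= (0.0457/0.0900)^(0.0900/(0.0900−0.0457)) = (0.5078)^(2.032) = 0.2524.
C_{R,max} = 0.2524×3.43 = 0.866 kmol/m³.

0.866 kmol/m³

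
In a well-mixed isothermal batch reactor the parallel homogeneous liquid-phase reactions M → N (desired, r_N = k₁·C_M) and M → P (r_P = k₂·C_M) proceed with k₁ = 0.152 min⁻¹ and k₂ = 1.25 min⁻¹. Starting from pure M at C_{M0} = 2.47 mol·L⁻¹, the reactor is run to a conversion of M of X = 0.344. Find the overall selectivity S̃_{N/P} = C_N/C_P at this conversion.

C_M = C_{M0}(1−X) = 1.620 mol·L⁻¹.
Both paths are first order in M, so the instantaneous fraction to N is constant: dC_N/d(−C_M) = k₁/(k₁+k₂) = 0.1084.
C_N = 0.1084·(C_{M0}−C_M) = 0.1084×0.8497 = 0.0921 mol·L⁻¹.
C_P = (C_{M0}−C_M)−C_N = 0.7576 mol·L⁻¹; S̃_{N/P} = 0.09212/0.7576 = 0.122.

0.122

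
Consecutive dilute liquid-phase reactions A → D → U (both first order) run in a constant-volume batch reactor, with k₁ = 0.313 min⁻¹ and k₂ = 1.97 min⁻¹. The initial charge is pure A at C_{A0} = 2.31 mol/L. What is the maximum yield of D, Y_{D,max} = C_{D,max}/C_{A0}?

At the optimum, C_{D,max}/C_{A0} = (k₁/k₂)^[k₂/(k₂−k₁)].
= (0.313/1.97)^(1.97/(1.97−0.313)) = (0.1589)^(1.189) = 0.1122.

0.112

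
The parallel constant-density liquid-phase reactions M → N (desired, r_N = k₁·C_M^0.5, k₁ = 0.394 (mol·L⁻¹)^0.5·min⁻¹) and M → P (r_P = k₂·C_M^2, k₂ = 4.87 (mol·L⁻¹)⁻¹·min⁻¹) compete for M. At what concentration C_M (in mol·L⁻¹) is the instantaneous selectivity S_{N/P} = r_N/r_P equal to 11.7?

0.0363 mol·L⁻¹

S_{N/P} = (k₁/k₂)·C_M^-1.5 ⇒ C_M = (S·k₂/k₁)^(1/(-1.5)).
= (11.7×4.87/0.394)^(-0.6667) = (144.6)^(-0.6667) = 0.0363 mol·L⁻¹.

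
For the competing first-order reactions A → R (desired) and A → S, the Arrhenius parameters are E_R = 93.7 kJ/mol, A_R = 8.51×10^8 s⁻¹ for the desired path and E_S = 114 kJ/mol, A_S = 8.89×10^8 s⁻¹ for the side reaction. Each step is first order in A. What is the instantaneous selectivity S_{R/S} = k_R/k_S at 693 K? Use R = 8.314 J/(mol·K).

32.4

Since both paths have the same order in A, the concentration cancels and S_{R/S} = k_R/k_S = (A_R/A_S)·exp[(E_S−E_R)/(RT)].
(E_S−E_R)/(RT) = (114−93.7)×10³/(8.314×693) = 20300/5762 = 3.523.
k_R/k_S = (8.51×10^8/8.89×10^8)·exp(3.523) = 0.9573 × 33.90 = 32.4.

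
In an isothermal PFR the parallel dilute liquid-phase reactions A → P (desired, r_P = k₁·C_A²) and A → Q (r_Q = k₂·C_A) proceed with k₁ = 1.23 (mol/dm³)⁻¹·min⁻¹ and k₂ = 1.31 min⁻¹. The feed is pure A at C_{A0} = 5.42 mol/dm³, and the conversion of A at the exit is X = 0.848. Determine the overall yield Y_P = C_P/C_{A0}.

0.606

C_A = C_{A0}(1−X) = 0.8238 mol/dm³.
Along a PFR/batch, dC_Q/dC_A = −r_Q/(r_P+r_Q) = −k₂/(k₂+k₁·C_A).
Integrating from C_{A0} to C_A: C_Q = (1.31/1.23)·ln[(1.31+1.23·5.42)/(1.31+1.23·0.824)] = 1.065·ln(7.977/2.323) = 1.314 mol/dm³.
Then C_P = (C_{A0}−C_A) − C_Q = 4.596 − 1.314 = 3.282 mol/dm³.
Y_P = C_P/C_{A0} = 3.282/5.42 = 0.606.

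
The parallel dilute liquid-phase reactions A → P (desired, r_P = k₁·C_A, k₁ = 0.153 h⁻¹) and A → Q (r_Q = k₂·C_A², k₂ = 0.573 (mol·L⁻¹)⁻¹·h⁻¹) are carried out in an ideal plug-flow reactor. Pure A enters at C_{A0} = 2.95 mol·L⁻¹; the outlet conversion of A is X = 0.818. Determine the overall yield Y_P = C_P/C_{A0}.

0.126

C_A = C_{A0}(1−X) = 0.5369 mol·L⁻¹.
Along a PFR/batch, dC_P/dC_A = −r_P/(r_P+r_Q) = −k₁/(k₁+k₂·C_A).
Integrating from C_{A0} to C_A: C_P = (0.153/0.573)·ln[(0.153+0.573·2.95)/(0.153+0.573·0.537)] = 0.2670·ln(1.843/0.4606) = 0.3703 mol·L⁻¹.
Y_P = C_P/C_{A0} = 0.3703/2.95 = 0.126.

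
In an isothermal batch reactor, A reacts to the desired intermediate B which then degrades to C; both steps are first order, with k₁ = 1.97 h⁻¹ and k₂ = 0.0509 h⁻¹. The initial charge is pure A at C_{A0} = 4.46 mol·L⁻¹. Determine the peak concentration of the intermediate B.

4.05 mol·L⁻¹

For a first-order series the maximum intermediate yield is C_{B,max}/C_{A0} = (k₁/k₂)^[k₂/(k₂−k₁)].
= (1.97/0.0509)^(0.0509/(0.0509−1.97)) = (38.70)^(-0.02652) = 0.9076.
C_{B,max} = 0.9076×4.46 = 4.05 mol·L⁻¹.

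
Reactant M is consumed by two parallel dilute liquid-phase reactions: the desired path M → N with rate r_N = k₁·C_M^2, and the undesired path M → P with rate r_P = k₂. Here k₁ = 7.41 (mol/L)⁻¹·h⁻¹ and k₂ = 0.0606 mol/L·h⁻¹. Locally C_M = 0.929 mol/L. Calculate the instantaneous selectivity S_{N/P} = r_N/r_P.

106

S_{N/P} = r_N/r_P = (k₁·C_M^2)/(k₂) = (k₁/k₂)·C_M^2.
= (7.41×0.9290^2) / (0.0606) = 6.395/0.06060 = 106.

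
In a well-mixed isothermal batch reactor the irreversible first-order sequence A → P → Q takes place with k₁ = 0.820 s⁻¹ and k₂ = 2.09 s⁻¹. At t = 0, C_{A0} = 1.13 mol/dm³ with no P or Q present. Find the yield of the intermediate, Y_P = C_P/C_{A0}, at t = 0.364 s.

For first-order series with pure A initially, C_P(t) = k₁C_{A0}/(k₂−k₁)·(e^(−k₁t) − e^(−k₂t)).
e^(−k₁t) = e^(−0.820×0.364) = e^(−0.2985) = 0.7419; e^(−k₂t) = e^(−0.7608) = 0.4673.
C_P = 0.820×1.13/(2.09−0.820) × (0.7419−0.4673) = 0.7296×0.2746 = 0.2004 mol/dm³.
Y_P = C_P/C_{A0} = 0.2004/1.13 = 0.177.

0.177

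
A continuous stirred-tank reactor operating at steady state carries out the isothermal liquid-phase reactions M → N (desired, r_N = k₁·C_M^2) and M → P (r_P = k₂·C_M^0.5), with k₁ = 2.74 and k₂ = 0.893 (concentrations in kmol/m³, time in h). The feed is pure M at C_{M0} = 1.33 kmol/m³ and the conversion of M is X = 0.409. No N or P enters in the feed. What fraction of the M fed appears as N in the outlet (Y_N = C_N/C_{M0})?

Exit C_M = C_{M0}(1−X) = 1.33×0.591 = 0.7860 kmol/m³.
In a CSTR the entire volume is at exit conditions, so r_N = 2.74×0.7860^2 = 1.693 and r_P = 0.893×0.7860^0.5 = 0.7917.
Fraction of consumed M going to N: r_N/(r_N+r_P) = 0.6814.
C_N = 0.6814·C_{M0}·X = 0.6814×1.33×0.409 = 0.371 kmol/m³; Y_N = C_N/C_{M0} = 0.279.

0.279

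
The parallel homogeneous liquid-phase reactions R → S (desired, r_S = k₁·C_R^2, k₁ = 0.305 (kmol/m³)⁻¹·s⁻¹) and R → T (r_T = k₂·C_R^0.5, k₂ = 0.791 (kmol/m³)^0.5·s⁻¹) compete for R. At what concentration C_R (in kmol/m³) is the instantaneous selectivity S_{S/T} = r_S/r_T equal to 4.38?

5.05 kmol/m³

S_{S/T} = (k₁/k₂)·C_R^1.5 ⇒ C_R = (S·k₂/k₁)^(1/1.5).
= (4.38×0.791/0.305)^(0.6667) = (11.36)^(0.6667) = 5.05 kmol/m³.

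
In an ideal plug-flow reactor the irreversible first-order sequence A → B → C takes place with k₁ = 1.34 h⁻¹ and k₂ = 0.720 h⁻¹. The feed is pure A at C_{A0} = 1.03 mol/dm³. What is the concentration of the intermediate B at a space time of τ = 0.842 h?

For first-order series with pure A initially, C_B(τ) = k₁C_{A0}/(k₂−k₁)·(e^(−k₁τ) − e^(−k₂τ)).
e^(−k₁τ) = e^(−1.34×0.842) = e^(−1.128) = 0.3236; e^(−k₂τ) = e^(−0.6062) = 0.5454.
C_B = 1.34×1.03/(0.720−1.34) × (0.3236−0.5454) = (-2.226)×(-0.2218) = 0.4938 mol/dm³.

0.494 mol/dm³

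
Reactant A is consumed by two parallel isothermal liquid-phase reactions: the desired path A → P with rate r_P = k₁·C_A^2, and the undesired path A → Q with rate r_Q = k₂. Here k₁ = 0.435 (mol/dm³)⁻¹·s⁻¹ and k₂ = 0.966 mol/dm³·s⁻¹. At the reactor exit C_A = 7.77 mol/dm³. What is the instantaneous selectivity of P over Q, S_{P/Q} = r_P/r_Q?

S_{P/Q} = r_P/r_Q = (k₁·C_A^2)/(k₂) = (k₁/k₂)·C_A^2.
= (0.435×7.770^2) / (0.966) = 26.26/0.9660 = 27.2.

27.2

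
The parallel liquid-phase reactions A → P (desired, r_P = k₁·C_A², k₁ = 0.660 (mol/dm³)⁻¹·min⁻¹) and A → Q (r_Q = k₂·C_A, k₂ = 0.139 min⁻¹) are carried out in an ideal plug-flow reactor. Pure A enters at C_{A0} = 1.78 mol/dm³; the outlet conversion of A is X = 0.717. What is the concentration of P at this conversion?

1.06 mol/dm³

C_A = C_{A0}(1−X) = 0.5037 mol/dm³.
Along a PFR/batch, dC_Q/dC_A = −r_Q/(r_P+r_Q) = −k₂/(k₂+k₁·C_A).
Integrating from C_{A0} to C_A: C_Q = (0.139/0.660)·ln[(0.139+0.660·1.78)/(0.139+0.660·0.504)] = 0.2106·ln(1.314/0.4715) = 0.2158 mol/dm³.
Then C_P = (C_{A0}−C_A) − C_Q = 1.276 − 0.2158 = 1.060 mol/dm³.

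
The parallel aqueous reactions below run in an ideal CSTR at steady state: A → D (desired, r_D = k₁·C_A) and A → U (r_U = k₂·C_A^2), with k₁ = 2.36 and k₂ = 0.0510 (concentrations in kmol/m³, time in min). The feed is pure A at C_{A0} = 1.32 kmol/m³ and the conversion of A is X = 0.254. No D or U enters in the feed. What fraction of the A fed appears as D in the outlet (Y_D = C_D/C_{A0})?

Exit C_A = C_{A0}(1−X) = 1.32×0.746 = 0.9847 kmol/m³.
Rates in a CSTR are evaluated at the outlet concentration: r_D = 2.36×0.9847 = 2.324, r_U = 0.0510×0.9847^2 = 0.04945.
Fraction of consumed A going to D: r_D/(r_D+r_U) = 0.9792.
C_D = 0.9792·C_{A0}·X = 0.9792×1.32×0.254 = 0.328 kmol/m³; Y_D = C_D/C_{A0} = 0.249.

0.249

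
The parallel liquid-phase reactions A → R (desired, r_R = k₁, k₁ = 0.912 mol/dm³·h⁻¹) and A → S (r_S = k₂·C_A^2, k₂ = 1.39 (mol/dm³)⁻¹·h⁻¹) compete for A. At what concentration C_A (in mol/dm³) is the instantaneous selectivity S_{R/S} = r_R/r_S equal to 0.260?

1.59 mol/dm³

S_{R/S} = (k₁/k₂)·C_A^-2 ⇒ C_A = (S·k₂/k₁)^(-0.5).
= (0.260×1.39/0.912)^(-0.5) = (0.3963)^(-0.5) = 1.59 mol/dm³.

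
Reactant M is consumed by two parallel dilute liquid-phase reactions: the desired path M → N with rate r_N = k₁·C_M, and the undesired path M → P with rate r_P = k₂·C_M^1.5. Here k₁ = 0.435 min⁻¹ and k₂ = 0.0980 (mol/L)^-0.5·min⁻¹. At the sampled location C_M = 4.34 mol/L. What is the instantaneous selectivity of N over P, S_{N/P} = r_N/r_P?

2.13

S_{N/P} = r_N/r_P = (k₁·C_M)/(k₂·C_M^1.5) = (k₁/k₂)·C_M^-0.5.
= (0.435×4.340) / (0.0980×4.340^1.5) = 1.888/0.8861 = 2.13.
The undesired path is higher order in M, so low C_M (CSTR or dilute feed) favours N.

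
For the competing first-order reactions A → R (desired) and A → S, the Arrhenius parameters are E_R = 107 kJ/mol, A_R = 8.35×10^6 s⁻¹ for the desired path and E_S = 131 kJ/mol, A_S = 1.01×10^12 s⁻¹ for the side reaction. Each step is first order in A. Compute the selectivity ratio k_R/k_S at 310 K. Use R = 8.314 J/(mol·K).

With equal orders, S_{R/S} = k_R/k_S = (A_R/A_S)·exp[(E_S−E_R)/(RT)].
(E_S−E_R)/(RT) = (131−107)×10³/(8.314×310) = 24000/2577 = 9.312.
k_R/k_S = (8.35×10^6/1.01×10^12)·exp(9.312) = 8.267×10^-6 × 11069 = 0.0915.
Since E_R < E_S, lowering the temperature improves selectivity toward R.

0.0915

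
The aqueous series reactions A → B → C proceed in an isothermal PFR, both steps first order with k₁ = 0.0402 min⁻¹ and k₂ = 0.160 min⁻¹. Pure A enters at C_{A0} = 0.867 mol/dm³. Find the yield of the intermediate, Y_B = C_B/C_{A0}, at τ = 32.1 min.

For first-order series with pure A initially, C_B(τ) = k₁C_{A0}/(k₂−k₁)·(e^(−k₁τ) − e^(−k₂τ)).
e^(−k₁τ) = e^(−0.0402×32.1) = e^(−1.290) = 0.2752; e^(−k₂τ) = e^(−5.136) = 0.005881.
C_B = 0.0402×0.867/(0.160−0.0402) × (0.2752−0.005881) = 0.2909×0.2693 = 0.07834 mol/dm³.
Y_B = C_B/C_{A0} = 0.07834/0.867 = 0.0904.

0.0904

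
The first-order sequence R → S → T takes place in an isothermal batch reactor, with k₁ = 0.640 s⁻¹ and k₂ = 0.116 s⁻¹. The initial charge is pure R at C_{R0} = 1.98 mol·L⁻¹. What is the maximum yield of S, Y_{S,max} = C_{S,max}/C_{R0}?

For a first-order series the maximum intermediate yield is C_{S,max}/C_{R0} = (k₁/k₂)^[k₂/(k₂−k₁)].
= (0.640/0.116)^(0.116/(0.116−0.640)) = (5.517)^(-0.2214) = 0.6852.

0.685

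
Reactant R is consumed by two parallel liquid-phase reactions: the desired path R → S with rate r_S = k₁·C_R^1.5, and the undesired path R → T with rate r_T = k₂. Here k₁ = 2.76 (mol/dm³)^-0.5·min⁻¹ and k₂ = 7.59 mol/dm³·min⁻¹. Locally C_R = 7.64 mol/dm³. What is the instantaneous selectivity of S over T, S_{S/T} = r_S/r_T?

S_{S/T} = r_S/r_T = (k₁·C_R^1.5)/(k₂) = (k₁/k₂)·C_R^1.5.
= (2.76×7.640^1.5) / (7.59) = 58.28/7.590 = 7.68.
Since the desired path is higher order in R, keeping C_R high (PFR or concentrated feed) favours S.

7.68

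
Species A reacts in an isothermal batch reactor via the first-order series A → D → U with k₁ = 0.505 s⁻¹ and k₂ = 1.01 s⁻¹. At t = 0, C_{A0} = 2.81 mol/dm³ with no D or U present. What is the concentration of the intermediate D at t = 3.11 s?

The intermediate concentration in a first-order A→B→C sequence is C_D = k₁C_{A0}(e^(−k₁t) − e^(−k₂t))/(k₂−k₁).
e^(−k₁t) = e^(−0.505×3.11) = e^(−1.571) = 0.2079; e^(−k₂t) = e^(−3.141) = 0.04324.
C_D = 0.505×2.81/(1.01−0.505) × (0.2079−0.04324) = 2.810×0.1647 = 0.4628 mol/dm³.

0.463 mol/dm³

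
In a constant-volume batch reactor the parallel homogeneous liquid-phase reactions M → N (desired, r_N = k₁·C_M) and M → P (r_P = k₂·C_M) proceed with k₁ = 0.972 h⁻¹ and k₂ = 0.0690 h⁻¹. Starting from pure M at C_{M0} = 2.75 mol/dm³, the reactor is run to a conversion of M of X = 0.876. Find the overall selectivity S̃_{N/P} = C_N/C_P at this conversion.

C_M = C_{M0}(1−X) = 0.3410 mol/dm³.
Both paths are first order in M, so the instantaneous fraction to N is constant: dC_N/d(−C_M) = k₁/(k₁+k₂) = 0.9337.
C_N = 0.9337·(C_{M0}−C_M) = 0.9337×2.409 = 2.25 mol/dm³.
C_P = (C_{M0}−C_M)−C_N = 0.1597 mol/dm³; S̃_{N/P} = 2.249/0.1597 = 14.1.

14.1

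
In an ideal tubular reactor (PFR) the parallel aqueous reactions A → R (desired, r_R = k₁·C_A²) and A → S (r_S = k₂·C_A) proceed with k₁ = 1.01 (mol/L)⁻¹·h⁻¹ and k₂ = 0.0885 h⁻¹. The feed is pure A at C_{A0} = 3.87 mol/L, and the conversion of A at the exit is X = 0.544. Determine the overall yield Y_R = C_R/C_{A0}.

C_A = C_{A0}(1−X) = 1.765 mol/L.
Along a PFR/batch, dC_S/dC_A = −r_S/(r_R+r_S) = −k₂/(k₂+k₁·C_A).
Integrating from C_{A0} to C_A: C_S = (0.0885/1.01)·ln[(0.0885+1.01·3.87)/(0.0885+1.01·1.76)] = 0.08762·ln(3.997/1.871) = 0.06652 mol/L.
Then C_R = (C_{A0}−C_A) − C_S = 2.105 − 0.06652 = 2.039 mol/L.
Y_R = C_R/C_{A0} = 2.039/3.87 = 0.527.

0.527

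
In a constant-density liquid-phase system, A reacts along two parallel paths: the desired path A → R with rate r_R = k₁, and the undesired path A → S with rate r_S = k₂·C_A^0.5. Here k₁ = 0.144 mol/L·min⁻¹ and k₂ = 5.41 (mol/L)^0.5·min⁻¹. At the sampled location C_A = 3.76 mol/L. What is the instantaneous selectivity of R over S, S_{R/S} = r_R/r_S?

0.0137

S_{R/S} = r_R/r_S = (k₁)/(k₂·C_A^0.5) = (k₁/k₂)·C_A^-0.5.
= (0.144) / (5.41×3.760^0.5) = 0.1440/10.49 = 0.0137.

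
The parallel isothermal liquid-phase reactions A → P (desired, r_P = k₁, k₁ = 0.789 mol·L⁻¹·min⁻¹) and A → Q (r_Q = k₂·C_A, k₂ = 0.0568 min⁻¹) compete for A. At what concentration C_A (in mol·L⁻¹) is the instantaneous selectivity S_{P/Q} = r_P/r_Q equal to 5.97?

2.33 mol·L⁻¹

S_{P/Q} = (k₁/k₂)·C_A⁻¹ ⇒ C_A = (S·k₂/k₁)^(-1).
= (5.97×0.0568/0.789)^(-1) = (0.4298)^(-1) = 2.33 mol·L⁻¹.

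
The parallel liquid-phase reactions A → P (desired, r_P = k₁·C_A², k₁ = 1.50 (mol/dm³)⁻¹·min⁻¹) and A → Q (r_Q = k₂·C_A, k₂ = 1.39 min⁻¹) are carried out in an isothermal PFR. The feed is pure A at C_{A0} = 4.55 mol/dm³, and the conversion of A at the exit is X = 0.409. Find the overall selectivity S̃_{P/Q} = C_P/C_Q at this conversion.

C_A = C_{A0}(1−X) = 2.689 mol/dm³.
Along a PFR/batch, dC_Q/dC_A = −r_Q/(r_P+r_Q) = −k₂/(k₂+k₁·C_A).
Integrating from C_{A0} to C_A: C_Q = (1.39/1.50)·ln[(1.39+1.50·4.55)/(1.39+1.50·2.69)] = 0.9267·ln(8.215/5.424) = 0.3848 mol/dm³.
Then C_P = (C_{A0}−C_A) − C_Q = 1.861 − 0.3848 = 1.476 mol/dm³.
S̃_{P/Q} = C_P/C_Q = 1.476/0.3848 = 3.84.

3.84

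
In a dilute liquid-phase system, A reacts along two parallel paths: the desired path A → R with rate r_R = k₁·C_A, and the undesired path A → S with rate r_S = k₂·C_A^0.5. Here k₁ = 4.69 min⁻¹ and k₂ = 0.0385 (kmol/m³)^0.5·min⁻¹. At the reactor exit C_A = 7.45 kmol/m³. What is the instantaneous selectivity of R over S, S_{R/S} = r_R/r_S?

332

S_{R/S} = r_R/r_S = (k₁·C_A)/(k₂·C_A^0.5) = (k₁/k₂)·C_A^0.5.
= (4.69×7.450) / (0.0385×7.450^0.5) = 34.94/0.1051 = 332.
Since the desired path is higher order in A, keeping C_A high (PFR or concentrated feed) favours R.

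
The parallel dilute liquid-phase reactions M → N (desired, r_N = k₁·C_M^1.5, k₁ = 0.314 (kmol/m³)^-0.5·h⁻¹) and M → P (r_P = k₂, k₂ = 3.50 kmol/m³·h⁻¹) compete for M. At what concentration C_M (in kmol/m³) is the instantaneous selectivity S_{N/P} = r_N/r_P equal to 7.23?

18.7 kmol/m³

S_{N/P} = (k₁/k₂)·C_M^1.5 ⇒ C_M = (S·k₂/k₁)^(1/1.5).
= (7.23×3.50/0.314)^(0.6667) = (80.59)^(0.6667) = 18.7 kmol/m³.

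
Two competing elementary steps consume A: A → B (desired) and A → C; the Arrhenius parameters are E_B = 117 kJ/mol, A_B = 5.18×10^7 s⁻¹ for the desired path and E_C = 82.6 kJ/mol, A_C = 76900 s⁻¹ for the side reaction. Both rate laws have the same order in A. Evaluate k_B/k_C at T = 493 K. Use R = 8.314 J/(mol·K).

0.153

Since both paths have the same order in A, the concentration cancels and S_{B/C} = k_B/k_C = (A_B/A_C)·exp[(E_C−E_B)/(RT)].
(E_C−E_B)/(RT) = (82.6−117)×10³/(8.314×493) = -34400/4099 = -8.393.
k_B/k_C = (5.18×10^7/76900)·exp(-8.393) = 673.6 × 2.265×10^-4 = 0.153.
Since E_B > E_C, raising the temperature improves selectivity toward B.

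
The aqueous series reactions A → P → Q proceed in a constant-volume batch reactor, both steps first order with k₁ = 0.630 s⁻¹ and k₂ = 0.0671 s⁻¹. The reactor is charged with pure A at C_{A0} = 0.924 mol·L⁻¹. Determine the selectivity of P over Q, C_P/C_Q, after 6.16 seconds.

2.74

Solving the coupled first-order balances gives C_P(t) = [k₁/(k₂−k₁)]·C_{A0}·(e^(−k₁t) − e^(−k₂t)).
e^(−k₁t) = e^(−0.630×6.16) = e^(−3.881) = 0.02063; e^(−k₂t) = e^(−0.4133) = 0.6614.
C_P = 0.630×0.924/(0.0671−0.630) × (0.02063−0.6614) = (-1.034)×(-0.6408) = 0.6627 mol·L⁻¹.
C_A = C_{A0}e^(−k₁t) = 0.01907 mol·L⁻¹, so C_Q = C_{A0}−C_A−C_P = 0.2422 mol·L⁻¹; C_P/C_Q = 2.74.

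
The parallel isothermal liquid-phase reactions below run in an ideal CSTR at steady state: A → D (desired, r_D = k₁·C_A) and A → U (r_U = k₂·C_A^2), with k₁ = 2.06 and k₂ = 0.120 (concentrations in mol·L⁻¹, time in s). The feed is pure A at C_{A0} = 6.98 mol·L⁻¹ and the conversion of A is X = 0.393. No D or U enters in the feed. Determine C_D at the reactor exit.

2.20 mol·L⁻¹

Exit C_A = C_{A0}(1−X) = 6.98×0.607 = 4.237 mol·L⁻¹.
Rates in a CSTR are evaluated at the outlet concentration: r_D = 2.06×4.237 = 8.728, r_U = 0.120×4.237^2 = 2.154.
Fraction of consumed A going to D: r_D/(r_D+r_U) = 0.8020.
C_D = 0.8020·C_{A0}·X = 0.8020×6.98×0.393 = 2.20 mol·L⁻¹.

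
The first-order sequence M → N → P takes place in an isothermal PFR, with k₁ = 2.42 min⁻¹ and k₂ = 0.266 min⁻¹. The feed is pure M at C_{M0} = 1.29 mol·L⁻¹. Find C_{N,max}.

0.982 mol·L⁻¹

Evaluating C_N at τ_opt = ln(k₂/k₁)/(k₂−k₁) gives C_{N,max}/C_{M0} = (k₁/k₂)^[k₂/(k₂−k₁)].
= (2.42/0.266)^(0.266/(0.266−2.42)) = (9.098)^(-0.1235) = 0.7613.
C_{N,max} = 0.7613×1.29 = 0.982 mol·L⁻¹.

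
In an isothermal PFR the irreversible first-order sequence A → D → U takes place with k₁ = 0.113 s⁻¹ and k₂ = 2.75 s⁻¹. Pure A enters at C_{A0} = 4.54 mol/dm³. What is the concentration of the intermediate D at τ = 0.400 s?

0.121 mol/dm³

Solving the coupled first-order balances gives C_D(τ) = [k₁/(k₂−k₁)]·C_{A0}·(e^(−k₁τ) − e^(−k₂τ)).
e^(−k₁τ) = e^(−0.113×0.400) = e^(−0.04520) = 0.9558; e^(−k₂τ) = e^(−1.100) = 0.3329.
C_D = 0.113×4.54/(2.75−0.113) × (0.9558−0.3329) = 0.1945×0.6229 = 0.1212 mol/dm³.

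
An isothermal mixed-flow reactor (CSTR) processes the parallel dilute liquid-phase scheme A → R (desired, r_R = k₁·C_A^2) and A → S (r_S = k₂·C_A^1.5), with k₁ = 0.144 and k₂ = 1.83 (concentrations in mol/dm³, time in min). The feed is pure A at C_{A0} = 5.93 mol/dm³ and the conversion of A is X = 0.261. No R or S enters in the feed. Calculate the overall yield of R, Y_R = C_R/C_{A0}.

0.0369

Exit C_A = C_{A0}(1−X) = 5.93×0.739 = 4.382 mol/dm³.
In a CSTR the entire volume is at exit conditions, so r_R = 0.144×4.382^2 = 2.765 and r_S = 1.83×4.382^1.5 = 16.79.
Fraction of consumed A going to R: r_R/(r_R+r_S) = 0.1414.
C_R = 0.1414·C_{A0}·X = 0.1414×5.93×0.261 = 0.219 mol/dm³; Y_R = C_R/C_{A0} = 0.0369.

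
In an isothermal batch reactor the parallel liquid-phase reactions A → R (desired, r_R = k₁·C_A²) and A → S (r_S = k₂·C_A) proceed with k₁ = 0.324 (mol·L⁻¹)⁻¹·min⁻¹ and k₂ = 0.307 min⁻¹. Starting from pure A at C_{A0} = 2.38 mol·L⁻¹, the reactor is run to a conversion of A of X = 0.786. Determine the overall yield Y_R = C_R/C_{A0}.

C_A = C_{A0}(1−X) = 0.5093 mol·L⁻¹.
Along a PFR/batch, dC_S/dC_A = −r_S/(r_R+r_S) = −k₂/(k₂+k₁·C_A).
Integrating from C_{A0} to C_A: C_S = (0.307/0.324)·ln[(0.307+0.324·2.38)/(0.307+0.324·0.509)] = 0.9475·ln(1.078/0.4720) = 0.7826 mol·L⁻¹.
Then C_R = (C_{A0}−C_A) − C_S = 1.871 − 0.7826 = 1.088 mol·L⁻¹.
Y_R = C_R/C_{A0} = 1.088/2.38 = 0.457.

0.457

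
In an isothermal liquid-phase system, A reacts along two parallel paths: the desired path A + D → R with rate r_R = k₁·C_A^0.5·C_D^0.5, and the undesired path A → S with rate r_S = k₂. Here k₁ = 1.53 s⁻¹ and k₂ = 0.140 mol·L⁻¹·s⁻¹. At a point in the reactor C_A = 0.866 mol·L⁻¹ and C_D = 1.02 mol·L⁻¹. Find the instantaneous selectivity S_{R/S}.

S_{R/S} = r_R/r_S = (k₁·C_A^0.5·C_D^0.5)/(k₂) = (k₁/k₂)·C_A^0.5·C_D^0.5.
= (1.53×0.8660^0.5×1.020^0.5) / (0.140) = 1.438/0.1400 = 10.3.

10.3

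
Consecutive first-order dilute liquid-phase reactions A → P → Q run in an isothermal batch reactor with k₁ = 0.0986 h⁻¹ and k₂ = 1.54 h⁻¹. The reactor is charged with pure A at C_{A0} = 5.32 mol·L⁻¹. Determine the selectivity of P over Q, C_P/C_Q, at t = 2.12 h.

0.390

Solving the coupled first-order balances gives C_P(t) = [k₁/(k₂−k₁)]·C_{A0}·(e^(−k₁t) − e^(−k₂t)).
e^(−k₁t) = e^(−0.0986×2.12) = e^(−0.2090) = 0.8114; e^(−k₂t) = e^(−3.265) = 0.03820.
C_P = 0.0986×5.32/(1.54−0.0986) × (0.8114−0.03820) = 0.3639×0.7732 = 0.2814 mol·L⁻¹.
C_A = C_{A0}e^(−k₁t) = 4.316 mol·L⁻¹, so C_Q = C_{A0}−C_A−C_P = 0.7221 mol·L⁻¹; C_P/C_Q = 0.390.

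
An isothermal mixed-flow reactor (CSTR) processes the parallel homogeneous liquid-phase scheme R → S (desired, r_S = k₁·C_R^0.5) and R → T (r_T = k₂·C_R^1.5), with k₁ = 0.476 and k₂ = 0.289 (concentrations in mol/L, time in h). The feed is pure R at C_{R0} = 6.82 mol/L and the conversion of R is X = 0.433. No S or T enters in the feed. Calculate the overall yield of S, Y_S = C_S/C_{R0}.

Exit C_R = C_{R0}(1−X) = 6.82×0.567 = 3.867 mol/L.
Rates in a CSTR are evaluated at the outlet concentration: r_S = 0.476×3.867^0.5 = 0.9360, r_T = 0.289×3.867^1.5 = 2.198.
Fraction of consumed R going to S: r_S/(r_S+r_T) = 0.2987.
C_S = 0.2987·C_{R0}·X = 0.2987×6.82×0.433 = 0.882 mol/L; Y_S = C_S/C_{R0} = 0.129.

0.129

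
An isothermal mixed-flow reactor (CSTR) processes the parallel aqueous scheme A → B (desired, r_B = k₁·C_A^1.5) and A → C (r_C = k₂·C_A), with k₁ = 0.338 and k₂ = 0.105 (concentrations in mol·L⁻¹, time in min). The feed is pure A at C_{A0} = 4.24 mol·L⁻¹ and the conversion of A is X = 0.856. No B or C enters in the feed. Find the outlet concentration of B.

Exit C_A = C_{A0}(1−X) = 4.24×0.144 = 0.6106 mol·L⁻¹.
A CSTR operates uniformly at the exit composition, giving r_B = 0.1613 and r_C = 0.06411 (each k·C_A^n at C_A = 0.6106).
Fraction of consumed A going to B: r_B/(r_B+r_C) = 0.7155.
C_B = 0.7155·C_{A0}·X = 0.7155×4.24×0.856 = 2.60 mol·L⁻¹.

2.60 mol·L⁻¹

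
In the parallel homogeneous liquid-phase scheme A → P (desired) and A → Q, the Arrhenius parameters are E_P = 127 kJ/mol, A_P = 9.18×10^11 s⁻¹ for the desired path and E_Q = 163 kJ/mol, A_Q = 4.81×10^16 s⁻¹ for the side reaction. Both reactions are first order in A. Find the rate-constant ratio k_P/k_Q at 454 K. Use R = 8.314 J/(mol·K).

0.265

k_P/k_Q = (A_P/A_Q)·exp[−(E_P−E_Q)/(RT)] = (A_P/A_Q)·exp[(E_Q−E_P)/(RT)].
(E_Q−E_P)/(RT) = (163−127)×10³/(8.314×454) = 36000/3775 = 9.538.
k_P/k_Q = (9.18×10^11/4.81×10^16)·exp(9.538) = 1.909×10^-5 × 13871 = 0.265.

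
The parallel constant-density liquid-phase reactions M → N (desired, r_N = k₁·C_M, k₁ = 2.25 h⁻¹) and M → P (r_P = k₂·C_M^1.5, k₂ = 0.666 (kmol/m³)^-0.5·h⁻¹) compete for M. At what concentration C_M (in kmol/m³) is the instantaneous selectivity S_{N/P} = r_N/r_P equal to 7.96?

0.180 kmol/m³

S_{N/P} = (k₁/k₂)·C_M^-0.5 ⇒ C_M = (S·k₂/k₁)^(-2).
= (7.96×0.666/2.25)^(-2) = (2.356)^(-2) = 0.180 kmol/m³.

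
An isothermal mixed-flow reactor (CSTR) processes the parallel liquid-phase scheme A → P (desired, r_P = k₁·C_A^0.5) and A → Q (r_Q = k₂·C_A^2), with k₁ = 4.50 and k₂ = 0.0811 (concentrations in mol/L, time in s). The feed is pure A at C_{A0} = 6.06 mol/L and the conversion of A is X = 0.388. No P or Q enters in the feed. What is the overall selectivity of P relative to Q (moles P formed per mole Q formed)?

7.77

Exit C_A = C_{A0}(1−X) = 6.06×0.612 = 3.709 mol/L.
A CSTR operates uniformly at the exit composition, giving r_P = 8.666 and r_Q = 1.115 (each k·C_A^n at C_A = 3.709).
Overall selectivity = C_P/C_Q = r_Pτ/(r_Qτ) = r_P/r_Q = 7.77.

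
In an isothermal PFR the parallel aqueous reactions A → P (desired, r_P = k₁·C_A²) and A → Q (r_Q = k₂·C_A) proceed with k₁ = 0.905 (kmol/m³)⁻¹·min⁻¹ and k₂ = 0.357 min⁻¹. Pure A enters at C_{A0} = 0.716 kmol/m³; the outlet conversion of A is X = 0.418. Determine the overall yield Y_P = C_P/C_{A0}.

0.245

C_A = C_{A0}(1−X) = 0.4167 kmol/m³.
Along a PFR/batch, dC_Q/dC_A = −r_Q/(r_P+r_Q) = −k₂/(k₂+k₁·C_A).
Integrating from C_{A0} to C_A: C_Q = (0.357/0.905)·ln[(0.357+0.905·0.716)/(0.357+0.905·0.417)] = 0.3945·ln(1.005/0.7341) = 0.1239 kmol/m³.
Then C_P = (C_{A0}−C_A) − C_Q = 0.2993 − 0.1239 = 0.1754 kmol/m³.
Y_P = C_P/C_{A0} = 0.1754/0.716 = 0.245.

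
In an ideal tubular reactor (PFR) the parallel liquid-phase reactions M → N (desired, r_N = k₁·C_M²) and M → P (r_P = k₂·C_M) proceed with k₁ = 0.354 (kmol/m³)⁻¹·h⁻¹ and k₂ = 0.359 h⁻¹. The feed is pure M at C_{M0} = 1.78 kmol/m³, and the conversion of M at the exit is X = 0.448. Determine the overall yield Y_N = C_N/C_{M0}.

C_M = C_{M0}(1−X) = 0.9826 kmol/m³.
Along a PFR/batch, dC_P/dC_M = −r_P/(r_N+r_P) = −k₂/(k₂+k₁·C_M).
Integrating from C_{M0} to C_M: C_P = (0.359/0.354)·ln[(0.359+0.354·1.78)/(0.359+0.354·0.983)] = 1.014·ln(0.9891/0.7068) = 0.3408 kmol/m³.
Then C_N = (C_{M0}−C_M) − C_P = 0.7974 − 0.3408 = 0.4567 kmol/m³.
Y_N = C_N/C_{M0} = 0.4567/1.78 = 0.257.

0.257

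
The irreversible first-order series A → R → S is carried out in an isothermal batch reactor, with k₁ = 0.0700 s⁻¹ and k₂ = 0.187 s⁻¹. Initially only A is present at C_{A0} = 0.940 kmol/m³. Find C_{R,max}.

Evaluating C_R at t_opt = ln(k₂/k₁)/(k₂−k₁) gives C_{R,max}/C_{A0} = (k₁/k₂)^[k₂/(k₂−k₁)].
= (0.0700/0.187)^(0.187/(0.187−0.0700)) = (0.3743)^(1.598) = 0.2079.
C_{R,max} = 0.2079×0.940 = 0.195 kmol/m³.

0.195 kmol/m³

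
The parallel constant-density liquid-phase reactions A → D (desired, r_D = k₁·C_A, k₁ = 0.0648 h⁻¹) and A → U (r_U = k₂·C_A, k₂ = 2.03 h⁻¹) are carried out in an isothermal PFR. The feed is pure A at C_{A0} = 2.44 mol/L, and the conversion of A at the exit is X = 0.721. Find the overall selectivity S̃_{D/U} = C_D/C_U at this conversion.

0.0319

C_A = C_{A0}(1−X) = 0.6808 mol/L.
Both paths are first order in A, so the instantaneous fraction to D is constant: dC_D/d(−C_A) = k₁/(k₁+k₂) = 0.03093.
C_D = 0.03093·(C_{A0}−C_A) = 0.03093×1.759 = 0.0544 mol/L.
C_U = (C_{A0}−C_A)−C_D = 1.705 mol/L; S̃_{D/U} = 0.05442/1.705 = 0.0319.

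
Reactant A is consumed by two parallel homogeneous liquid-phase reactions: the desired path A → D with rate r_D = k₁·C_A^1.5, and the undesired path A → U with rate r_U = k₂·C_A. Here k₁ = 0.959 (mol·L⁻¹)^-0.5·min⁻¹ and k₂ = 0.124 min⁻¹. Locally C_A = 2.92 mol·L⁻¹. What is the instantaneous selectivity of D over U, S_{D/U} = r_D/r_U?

S_{D/U} = r_D/r_U = (k₁·C_A^1.5)/(k₂·C_A) = (k₁/k₂)·C_A^0.5.
= (0.959×2.920^1.5) / (0.124×2.920) = 4.785/0.3621 = 13.2.

13.2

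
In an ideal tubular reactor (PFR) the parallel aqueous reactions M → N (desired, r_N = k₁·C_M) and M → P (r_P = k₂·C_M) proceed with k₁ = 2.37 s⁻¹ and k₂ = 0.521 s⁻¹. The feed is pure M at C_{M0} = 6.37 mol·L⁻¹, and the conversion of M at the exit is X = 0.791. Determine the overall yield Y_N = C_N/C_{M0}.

0.648

C_M = C_{M0}(1−X) = 1.331 mol·L⁻¹.
Both paths are first order in M, so the instantaneous fraction to N is constant: dC_N/d(−C_M) = k₁/(k₁+k₂) = 0.8198.
C_N = 0.8198·(C_{M0}−C_M) = 0.8198×5.039 = 4.13 mol·L⁻¹.
Y_N = C_N/C_{M0} = 4.131/6.37 = 0.648.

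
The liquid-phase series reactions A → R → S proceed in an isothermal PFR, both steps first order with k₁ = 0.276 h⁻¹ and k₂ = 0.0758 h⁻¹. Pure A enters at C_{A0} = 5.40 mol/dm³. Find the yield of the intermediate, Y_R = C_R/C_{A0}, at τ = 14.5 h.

0.434

Solving the coupled first-order balances gives C_R(τ) = [k₁/(k₂−k₁)]·C_{A0}·(e^(−k₁τ) − e^(−k₂τ)).
e^(−k₁τ) = e^(−0.276×14.5) = e^(−4.002) = 0.01828; e^(−k₂τ) = e^(−1.099) = 0.3332.
C_R = 0.276×5.40/(0.0758−0.276) × (0.01828−0.3332) = (-7.445)×(-0.3149) = 2.344 mol/dm³.
Y_R = C_R/C_{A0} = 2.344/5.40 = 0.434.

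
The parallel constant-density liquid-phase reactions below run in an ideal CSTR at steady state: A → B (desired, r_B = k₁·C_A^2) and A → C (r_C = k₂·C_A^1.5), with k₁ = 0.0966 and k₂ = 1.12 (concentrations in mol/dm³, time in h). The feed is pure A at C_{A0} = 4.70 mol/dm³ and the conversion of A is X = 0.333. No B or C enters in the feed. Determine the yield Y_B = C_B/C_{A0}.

0.0441

Exit C_A = C_{A0}(1−X) = 4.70×0.667 = 3.135 mol/dm³.
Rates in a CSTR are evaluated at the outlet concentration: r_B = 0.0966×3.135^2 = 0.9493, r_C = 1.12×3.135^1.5 = 6.217.
Fraction of consumed A going to B: r_B/(r_B+r_C) = 0.1325.
C_B = 0.1325·C_{A0}·X = 0.1325×4.70×0.333 = 0.207 mol/dm³; Y_B = C_B/C_{A0} = 0.0441.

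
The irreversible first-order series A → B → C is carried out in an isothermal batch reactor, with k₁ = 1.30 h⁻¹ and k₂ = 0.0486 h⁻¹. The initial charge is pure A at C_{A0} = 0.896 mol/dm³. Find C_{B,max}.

Evaluating C_B at t_opt = ln(k₂/k₁)/(k₂−k₁) gives C_{B,max}/C_{A0} = (k₁/k₂)^[k₂/(k₂−k₁)].
= (1.30/0.0486)^(0.0486/(0.0486−1.30)) = (26.75)^(-0.03884) = 0.8802.
C_{B,max} = 0.8802×0.896 = 0.789 mol/dm³.

0.789 mol/dm³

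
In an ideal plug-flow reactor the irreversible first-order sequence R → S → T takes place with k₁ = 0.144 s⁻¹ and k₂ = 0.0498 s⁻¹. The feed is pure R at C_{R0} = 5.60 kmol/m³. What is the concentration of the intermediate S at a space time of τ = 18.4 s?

The intermediate concentration in a first-order A→B→C sequence is C_S = k₁C_{R0}(e^(−k₁τ) − e^(−k₂τ))/(k₂−k₁).
e^(−k₁τ) = e^(−0.144×18.4) = e^(−2.650) = 0.07068; e^(−k₂τ) = e^(−0.9163) = 0.4000.
C_S = 0.144×5.60/(0.0498−0.144) × (0.07068−0.4000) = (-8.561)×(-0.3293) = 2.819 kmol/m³.

2.82 kmol/m³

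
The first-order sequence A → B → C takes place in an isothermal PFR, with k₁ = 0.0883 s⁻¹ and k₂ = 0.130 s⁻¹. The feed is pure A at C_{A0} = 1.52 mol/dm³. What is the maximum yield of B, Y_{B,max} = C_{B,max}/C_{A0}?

At the optimum, C_{B,max}/C_{A0} = (k₁/k₂)^[k₂/(k₂−k₁)].
= (0.0883/0.130)^(0.130/(0.130−0.0883)) = (0.6792)^(3.118) = 0.2994.

0.299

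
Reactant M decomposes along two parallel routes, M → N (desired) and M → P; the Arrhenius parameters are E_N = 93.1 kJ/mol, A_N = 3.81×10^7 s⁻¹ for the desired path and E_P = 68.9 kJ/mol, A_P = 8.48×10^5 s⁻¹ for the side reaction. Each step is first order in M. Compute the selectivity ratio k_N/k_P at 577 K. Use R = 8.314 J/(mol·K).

k_N/k_P = (A_N/A_P)·exp[−(E_N−E_P)/(RT)] = (A_N/A_P)·exp[(E_P−E_N)/(RT)].
(E_P−E_N)/(RT) = (68.9−93.1)×10³/(8.314×577) = -24200/4797 = -5.045.
k_N/k_P = (3.81×10^7/8.48×10^5)·exp(-5.045) = 44.93 × 0.006444 = 0.290.
Since E_N > E_P, raising the temperature improves selectivity toward N.

0.290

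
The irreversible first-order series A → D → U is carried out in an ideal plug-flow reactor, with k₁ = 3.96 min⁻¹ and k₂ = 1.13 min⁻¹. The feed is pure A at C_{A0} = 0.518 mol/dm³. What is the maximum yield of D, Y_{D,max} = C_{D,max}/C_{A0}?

Evaluating C_D at τ_opt = ln(k₂/k₁)/(k₂−k₁) gives C_{D,max}/C_{A0} = (k₁/k₂)^[k₂/(k₂−k₁)].
= (3.96/1.13)^(1.13/(1.13−3.96)) = (3.504)^(-0.3993) = 0.6061.

0.606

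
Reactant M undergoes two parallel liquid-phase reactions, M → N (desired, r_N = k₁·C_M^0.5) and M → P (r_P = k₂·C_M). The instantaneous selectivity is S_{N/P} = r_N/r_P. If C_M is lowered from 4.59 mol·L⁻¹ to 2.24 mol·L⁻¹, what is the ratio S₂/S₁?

S_{N/P} = (k₁/k₂)·C_M^-0.5, so S₂/S₁ = (C_{M,2}/C_{M,1})^-0.5.
= (2.24/4.59)^(-0.5) = (0.4880)^(-0.5) = 1.43.
Selectivity toward N rises as C_M falls — low-concentration operation is favoured.

1.43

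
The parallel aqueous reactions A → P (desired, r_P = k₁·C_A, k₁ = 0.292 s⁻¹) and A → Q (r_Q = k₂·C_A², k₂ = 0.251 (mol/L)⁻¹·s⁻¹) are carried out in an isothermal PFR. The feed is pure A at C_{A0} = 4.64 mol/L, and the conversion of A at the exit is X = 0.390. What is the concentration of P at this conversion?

0.435 mol/L

C_A = C_{A0}(1−X) = 2.830 mol/L.
Along a PFR/batch, dC_P/dC_A = −r_P/(r_P+r_Q) = −k₁/(k₁+k₂·C_A).
Integrating from C_{A0} to C_A: C_P = (0.292/0.251)·ln[(0.292+0.251·4.64)/(0.292+0.251·2.83)] = 1.163·ln(1.457/1.002) = 0.4347 mol/L.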